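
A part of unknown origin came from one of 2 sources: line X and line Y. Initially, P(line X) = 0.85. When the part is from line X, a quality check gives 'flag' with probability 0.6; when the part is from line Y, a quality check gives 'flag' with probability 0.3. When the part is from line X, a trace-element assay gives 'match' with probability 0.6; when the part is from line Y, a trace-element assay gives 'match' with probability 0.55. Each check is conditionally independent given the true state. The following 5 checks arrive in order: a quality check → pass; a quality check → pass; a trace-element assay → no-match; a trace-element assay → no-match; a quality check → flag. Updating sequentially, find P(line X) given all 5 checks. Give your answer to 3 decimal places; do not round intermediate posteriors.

0.745

After a quality check='pass': P(line X) = 0.4·0.8500 / (0.4·0.8500 + 0.7·0.1500) ≈ 0.7640
After a quality check='pass': P(line X) = 0.4·0.7640 / (0.4·0.7640 + 0.7·0.2360) ≈ 0.6492
After a trace-element assay='no-match': P(line X) = 0.4·0.6492 / (0.4·0.6492 + 0.45·0.3508) ≈ 0.6219
After a trace-element assay='no-match': P(line X) = 0.4·0.6219 / (0.4·0.6219 + 0.45·0.3781) ≈ 0.5938
After a quality check='flag': P(line X) = 0.6·0.5938 / (0.6·0.5938 + 0.3·0.4062) ≈ 0.7452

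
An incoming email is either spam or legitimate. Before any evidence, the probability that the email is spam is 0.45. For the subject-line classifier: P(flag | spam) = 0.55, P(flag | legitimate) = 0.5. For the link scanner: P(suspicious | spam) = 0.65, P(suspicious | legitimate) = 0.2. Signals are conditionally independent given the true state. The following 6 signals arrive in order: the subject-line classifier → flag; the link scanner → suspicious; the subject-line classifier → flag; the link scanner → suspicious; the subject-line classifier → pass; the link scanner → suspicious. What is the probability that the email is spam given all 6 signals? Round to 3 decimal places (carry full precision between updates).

Each posterior becomes the prior for the next update.
After the subject-line classifier='flag': P(spam) = 0.55·0.4500 / (0.55·0.4500 + 0.5·0.5500) ≈ 0.4737
After the link scanner='suspicious': P(spam) = 0.65·0.4737 / (0.65·0.4737 + 0.2·0.5263) ≈ 0.7452
After the subject-line classifier='flag': P(spam) = 0.55·0.7452 / (0.55·0.7452 + 0.5·0.2548) ≈ 0.7629
After the link scanner='suspicious': P(spam) = 0.65·0.7629 / (0.65·0.7629 + 0.2·0.2371) ≈ 0.9127
After the subject-line classifier='pass': P(spam) = 0.45·0.9127 / (0.45·0.9127 + 0.5·0.0873) ≈ 0.9039
After the link scanner='suspicious': P(spam) = 0.65·0.9039 / (0.65·0.9039 + 0.2·0.0961) ≈ 0.9683

0.968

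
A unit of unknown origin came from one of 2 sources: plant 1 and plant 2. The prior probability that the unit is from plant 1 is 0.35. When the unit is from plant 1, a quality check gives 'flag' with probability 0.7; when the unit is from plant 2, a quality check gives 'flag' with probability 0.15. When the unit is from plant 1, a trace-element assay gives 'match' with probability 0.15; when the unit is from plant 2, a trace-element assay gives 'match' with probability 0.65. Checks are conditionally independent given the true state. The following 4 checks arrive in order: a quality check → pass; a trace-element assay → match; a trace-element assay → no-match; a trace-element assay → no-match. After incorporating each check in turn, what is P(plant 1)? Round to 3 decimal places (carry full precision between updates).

Apply Bayes' rule sequentially, carrying P(plant 1) forward.
After a quality check='pass': P(plant 1) = 0.3·0.3500 / (0.3·0.3500 + 0.85·0.6500) ≈ 0.1597
After a trace-element assay='match': P(plant 1) = 0.15·0.1597 / (0.15·0.1597 + 0.65·0.8403) ≈ 0.0420
After a trace-element assay='no-match': P(plant 1) = 0.85·0.0420 / (0.85·0.0420 + 0.35·0.9580) ≈ 0.0963
After a trace-element assay='no-match': P(plant 1) = 0.85·0.0963 / (0.85·0.0963 + 0.35·0.9037) ≈ 0.2055

0.206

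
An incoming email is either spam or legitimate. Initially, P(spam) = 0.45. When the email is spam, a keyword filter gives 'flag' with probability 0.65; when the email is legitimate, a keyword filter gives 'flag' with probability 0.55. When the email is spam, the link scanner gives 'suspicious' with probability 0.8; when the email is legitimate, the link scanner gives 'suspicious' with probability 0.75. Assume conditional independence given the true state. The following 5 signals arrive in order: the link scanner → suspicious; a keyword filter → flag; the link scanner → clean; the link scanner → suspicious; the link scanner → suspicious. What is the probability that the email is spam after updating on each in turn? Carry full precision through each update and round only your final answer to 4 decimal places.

0.4842

After the link scanner='suspicious': P(spam) = 0.8·0.4500 / (0.8·0.4500 + 0.75·0.5500) ≈ 0.4660
After a keyword filter='flag': P(spam) = 0.65·0.4660 / (0.65·0.4660 + 0.55·0.5340) ≈ 0.5077
After the link scanner='clean': P(spam) = 0.2·0.5077 / (0.2·0.5077 + 0.25·0.4923) ≈ 0.4521
After the link scanner='suspicious': P(spam) = 0.8·0.4521 / (0.8·0.4521 + 0.75·0.5479) ≈ 0.4681
After the link scanner='suspicious': P(spam) = 0.8·0.4681 / (0.8·0.4681 + 0.75·0.5319) ≈ 0.4842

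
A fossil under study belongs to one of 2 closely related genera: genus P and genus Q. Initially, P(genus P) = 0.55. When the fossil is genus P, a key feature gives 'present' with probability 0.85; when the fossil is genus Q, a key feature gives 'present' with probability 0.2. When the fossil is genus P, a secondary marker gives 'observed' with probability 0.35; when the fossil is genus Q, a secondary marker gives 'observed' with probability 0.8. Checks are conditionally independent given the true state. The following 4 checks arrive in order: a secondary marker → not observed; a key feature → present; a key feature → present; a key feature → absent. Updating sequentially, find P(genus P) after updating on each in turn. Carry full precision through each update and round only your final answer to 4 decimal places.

After a secondary marker='not observed': P(genus P) = 0.65·0.5500 / (0.65·0.5500 + 0.2·0.4500) ≈ 0.7989
After a key feature='present': P(genus P) = 0.85·0.7989 / (0.85·0.7989 + 0.2·0.2011) ≈ 0.9441
After a key feature='present': P(genus P) = 0.85·0.9441 / (0.85·0.9441 + 0.2·0.0559) ≈ 0.9863
After a key feature='absent': P(genus P) = 0.15·0.9863 / (0.15·0.9863 + 0.8·0.0137) ≈ 0.9308

0.9308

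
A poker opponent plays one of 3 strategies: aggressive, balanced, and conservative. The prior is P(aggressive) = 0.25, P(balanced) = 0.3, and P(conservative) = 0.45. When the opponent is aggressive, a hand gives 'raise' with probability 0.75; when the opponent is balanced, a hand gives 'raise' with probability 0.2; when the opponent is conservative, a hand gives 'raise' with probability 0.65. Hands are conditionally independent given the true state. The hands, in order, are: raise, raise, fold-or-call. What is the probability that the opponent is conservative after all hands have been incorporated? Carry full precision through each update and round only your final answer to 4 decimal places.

Each posterior becomes the prior for the next update.
After 'raise': normaliser = 0.75·0.2500 + 0.2·0.3000 + 0.65·0.4500; P(aggressive) ≈ 0.3472, P(balanced) ≈ 0.1111, P(conservative) ≈ 0.5417
After 'raise': normaliser = 0.75·0.3472 + 0.2·0.1111 + 0.65·0.5417; P(aggressive) ≈ 0.4103, P(balanced) ≈ 0.0350, P(conservative) ≈ 0.5547
After 'fold-or-call': normaliser = 0.25·0.4103 + 0.8·0.0350 + 0.35·0.5547; P(aggressive) ≈ 0.3159, P(balanced) ≈ 0.0863, P(conservative) ≈ 0.5979

0.5979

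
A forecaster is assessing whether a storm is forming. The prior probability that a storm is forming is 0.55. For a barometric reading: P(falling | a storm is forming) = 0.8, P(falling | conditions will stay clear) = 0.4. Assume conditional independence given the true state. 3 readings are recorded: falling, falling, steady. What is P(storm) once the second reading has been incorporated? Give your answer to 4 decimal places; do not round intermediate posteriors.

After 'falling': P(storm) = 0.8·0.5500 / (0.8·0.5500 + 0.4·0.4500) ≈ 0.7097
After 'falling': P(storm) = 0.8·0.7097 / (0.8·0.7097 + 0.4·0.2903) ≈ 0.8302

0.8302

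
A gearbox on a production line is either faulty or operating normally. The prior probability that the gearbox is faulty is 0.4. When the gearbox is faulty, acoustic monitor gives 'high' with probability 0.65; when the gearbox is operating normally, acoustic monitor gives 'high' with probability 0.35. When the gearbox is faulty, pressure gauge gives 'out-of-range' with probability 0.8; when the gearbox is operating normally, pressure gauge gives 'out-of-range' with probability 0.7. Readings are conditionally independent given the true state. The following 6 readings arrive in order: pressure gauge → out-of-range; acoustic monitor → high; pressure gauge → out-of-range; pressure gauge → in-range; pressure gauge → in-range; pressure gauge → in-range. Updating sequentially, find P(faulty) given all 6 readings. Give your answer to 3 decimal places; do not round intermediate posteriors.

After pressure gauge='out-of-range': P(faulty) = 0.8·0.4000 / (0.8·0.4000 + 0.7·0.6000) ≈ 0.4324
After acoustic monitor='high': P(faulty) = 0.65·0.4324 / (0.65·0.4324 + 0.35·0.5676) ≈ 0.5859
After pressure gauge='out-of-range': P(faulty) = 0.8·0.5859 / (0.8·0.5859 + 0.7·0.4141) ≈ 0.6179
After pressure gauge='in-range': P(faulty) = 0.2·0.6179 / (0.2·0.6179 + 0.3·0.3821) ≈ 0.5188
After pressure gauge='in-range': P(faulty) = 0.2·0.5188 / (0.2·0.5188 + 0.3·0.4812) ≈ 0.4182
After pressure gauge='in-range': P(faulty) = 0.2·0.4182 / (0.2·0.4182 + 0.3·0.5818) ≈ 0.3239

0.324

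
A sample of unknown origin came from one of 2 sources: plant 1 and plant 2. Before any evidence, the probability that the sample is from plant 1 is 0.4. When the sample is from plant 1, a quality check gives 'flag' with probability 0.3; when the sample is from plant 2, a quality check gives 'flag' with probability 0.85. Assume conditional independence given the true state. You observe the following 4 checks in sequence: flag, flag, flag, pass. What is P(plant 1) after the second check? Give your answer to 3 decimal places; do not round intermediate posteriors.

After 'flag': P(plant 1) = 0.3·0.4000 / (0.3·0.4000 + 0.85·0.6000) ≈ 0.1905
After 'flag': P(plant 1) = 0.3·0.1905 / (0.3·0.1905 + 0.85·0.8095) ≈ 0.0767

0.077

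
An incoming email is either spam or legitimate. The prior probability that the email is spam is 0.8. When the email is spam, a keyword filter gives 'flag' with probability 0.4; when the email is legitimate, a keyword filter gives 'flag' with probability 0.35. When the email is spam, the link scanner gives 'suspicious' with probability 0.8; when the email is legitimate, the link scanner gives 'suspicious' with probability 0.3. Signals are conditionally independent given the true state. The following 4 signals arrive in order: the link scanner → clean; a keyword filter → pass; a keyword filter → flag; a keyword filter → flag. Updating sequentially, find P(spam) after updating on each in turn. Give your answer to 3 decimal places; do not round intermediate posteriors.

After the link scanner='clean': P(spam) = 0.2·0.8000 / (0.2·0.8000 + 0.7·0.2000) ≈ 0.5333
After a keyword filter='pass': P(spam) = 0.6·0.5333 / (0.6·0.5333 + 0.65·0.4667) ≈ 0.5134
After a keyword filter='flag': P(spam) = 0.4·0.5134 / (0.4·0.5134 + 0.35·0.4866) ≈ 0.5466
After a keyword filter='flag': P(spam) = 0.4·0.5466 / (0.4·0.5466 + 0.35·0.4534) ≈ 0.5795

0.579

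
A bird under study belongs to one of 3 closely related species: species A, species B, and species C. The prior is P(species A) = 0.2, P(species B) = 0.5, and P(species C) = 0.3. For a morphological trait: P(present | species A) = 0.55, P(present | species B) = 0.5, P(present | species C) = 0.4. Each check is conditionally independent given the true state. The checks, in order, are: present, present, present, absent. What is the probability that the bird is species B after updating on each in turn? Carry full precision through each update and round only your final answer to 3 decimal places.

After 'present': normaliser = 0.55·0.2000 + 0.5·0.5000 + 0.4·0.3000; P(species A) ≈ 0.2292, P(species B) ≈ 0.5208, P(species C) ≈ 0.2500
After 'present': normaliser = 0.55·0.2292 + 0.5·0.5208 + 0.4·0.2500; P(species A) ≈ 0.2591, P(species B) ≈ 0.5353, P(species C) ≈ 0.2056
After 'present': normaliser = 0.55·0.2591 + 0.5·0.5353 + 0.4·0.2056; P(species A) ≈ 0.2894, P(species B) ≈ 0.5436, P(species C) ≈ 0.1670
After 'absent': normaliser = 0.45·0.2894 + 0.5·0.5436 + 0.6·0.1670; P(species A) ≈ 0.2593, P(species B) ≈ 0.5412, P(species C) ≈ 0.1995

0.541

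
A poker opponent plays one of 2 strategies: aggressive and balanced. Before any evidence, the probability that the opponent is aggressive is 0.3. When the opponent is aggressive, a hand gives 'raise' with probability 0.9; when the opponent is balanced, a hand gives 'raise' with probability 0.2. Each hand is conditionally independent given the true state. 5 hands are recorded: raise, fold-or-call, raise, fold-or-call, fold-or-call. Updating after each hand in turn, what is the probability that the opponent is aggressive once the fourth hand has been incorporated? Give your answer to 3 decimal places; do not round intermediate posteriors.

After 'raise': P(aggressive) = 0.9·0.3000 / (0.9·0.3000 + 0.2·0.7000) ≈ 0.6585
After 'fold-or-call': P(aggressive) = 0.1·0.6585 / (0.1·0.6585 + 0.8·0.3415) ≈ 0.1942
After 'raise': P(aggressive) = 0.9·0.1942 / (0.9·0.1942 + 0.2·0.8058) ≈ 0.5203
After 'fold-or-call': P(aggressive) = 0.1·0.5203 / (0.1·0.5203 + 0.8·0.4797) ≈ 0.1194

0.119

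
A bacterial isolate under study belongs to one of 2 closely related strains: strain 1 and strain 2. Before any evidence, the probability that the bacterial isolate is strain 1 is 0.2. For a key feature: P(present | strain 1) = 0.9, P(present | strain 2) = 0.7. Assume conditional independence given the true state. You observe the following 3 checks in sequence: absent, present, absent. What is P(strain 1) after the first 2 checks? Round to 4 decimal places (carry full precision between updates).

Apply Bayes' rule sequentially, carrying P(strain 1) forward.
After 'absent': P(strain 1) = 0.1·0.2000 / (0.1·0.2000 + 0.3·0.8000) ≈ 0.0769
After 'present': P(strain 1) = 0.9·0.0769 / (0.9·0.0769 + 0.7·0.9231) ≈ 0.0968

0.0968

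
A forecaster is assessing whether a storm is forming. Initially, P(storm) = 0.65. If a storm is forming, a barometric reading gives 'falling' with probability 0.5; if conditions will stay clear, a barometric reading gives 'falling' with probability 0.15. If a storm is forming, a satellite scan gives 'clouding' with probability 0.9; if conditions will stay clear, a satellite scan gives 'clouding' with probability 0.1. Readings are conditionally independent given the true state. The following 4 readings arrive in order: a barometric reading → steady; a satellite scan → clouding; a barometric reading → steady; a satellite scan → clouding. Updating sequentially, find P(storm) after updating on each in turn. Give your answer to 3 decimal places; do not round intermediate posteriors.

0.981

After a barometric reading='steady': P(storm) = 0.5·0.6500 / (0.5·0.6500 + 0.85·0.3500) ≈ 0.5221
After a satellite scan='clouding': P(storm) = 0.9·0.5221 / (0.9·0.5221 + 0.1·0.4779) ≈ 0.9077
After a barometric reading='steady': P(storm) = 0.5·0.9077 / (0.5·0.9077 + 0.85·0.0923) ≈ 0.8526
After a satellite scan='clouding': P(storm) = 0.9·0.8526 / (0.9·0.8526 + 0.1·0.1474) ≈ 0.9812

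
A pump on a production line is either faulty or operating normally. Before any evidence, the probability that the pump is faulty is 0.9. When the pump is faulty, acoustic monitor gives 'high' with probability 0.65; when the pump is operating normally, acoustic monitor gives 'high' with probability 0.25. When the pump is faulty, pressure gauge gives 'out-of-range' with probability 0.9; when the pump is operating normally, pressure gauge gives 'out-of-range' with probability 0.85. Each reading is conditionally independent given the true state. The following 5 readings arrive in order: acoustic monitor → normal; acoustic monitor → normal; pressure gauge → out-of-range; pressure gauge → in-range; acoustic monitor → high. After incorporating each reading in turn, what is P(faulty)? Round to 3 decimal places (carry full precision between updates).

After acoustic monitor='normal': P(faulty) = 0.35·0.9000 / (0.35·0.9000 + 0.75·0.1000) ≈ 0.8077
After acoustic monitor='normal': P(faulty) = 0.35·0.8077 / (0.35·0.8077 + 0.75·0.1923) ≈ 0.6622
After pressure gauge='out-of-range': P(faulty) = 0.9·0.6622 / (0.9·0.6622 + 0.85·0.3378) ≈ 0.6748
After pressure gauge='in-range': P(faulty) = 0.1·0.6748 / (0.1·0.6748 + 0.15·0.3252) ≈ 0.5805
After acoustic monitor='high': P(faulty) = 0.65·0.5805 / (0.65·0.5805 + 0.25·0.4195) ≈ 0.7825

0.782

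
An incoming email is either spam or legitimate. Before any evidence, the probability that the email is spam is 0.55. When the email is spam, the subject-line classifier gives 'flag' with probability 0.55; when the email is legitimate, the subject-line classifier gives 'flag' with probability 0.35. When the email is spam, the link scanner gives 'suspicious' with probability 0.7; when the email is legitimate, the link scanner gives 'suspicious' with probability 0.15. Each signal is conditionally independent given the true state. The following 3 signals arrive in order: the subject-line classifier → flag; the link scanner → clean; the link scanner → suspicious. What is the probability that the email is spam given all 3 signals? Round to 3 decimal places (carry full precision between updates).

0.760

After the subject-line classifier='flag': P(spam) = 0.55·0.5500 / (0.55·0.5500 + 0.35·0.4500) ≈ 0.6576
After the link scanner='clean': P(spam) = 0.3·0.6576 / (0.3·0.6576 + 0.85·0.3424) ≈ 0.4040
After the link scanner='suspicious': P(spam) = 0.7·0.4040 / (0.7·0.4040 + 0.15·0.5960) ≈ 0.7598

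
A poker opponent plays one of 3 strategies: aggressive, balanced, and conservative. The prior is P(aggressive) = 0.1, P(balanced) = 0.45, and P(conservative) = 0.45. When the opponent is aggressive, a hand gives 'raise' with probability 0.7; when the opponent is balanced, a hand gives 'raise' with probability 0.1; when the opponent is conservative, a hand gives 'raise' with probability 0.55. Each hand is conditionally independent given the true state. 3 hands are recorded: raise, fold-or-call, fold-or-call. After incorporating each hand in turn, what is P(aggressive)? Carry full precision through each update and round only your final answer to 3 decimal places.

0.068

Each posterior becomes the prior for the next update.
After 'raise': normaliser = 0.7·0.1000 + 0.1·0.4500 + 0.55·0.4500; P(aggressive) ≈ 0.1931, P(balanced) ≈ 0.1241, P(conservative) ≈ 0.6828
After 'fold-or-call': normaliser = 0.3·0.1931 + 0.9·0.1241 + 0.45·0.6828; P(aggressive) ≈ 0.1215, P(balanced) ≈ 0.2343, P(conservative) ≈ 0.6443
After 'fold-or-call': normaliser = 0.3·0.1215 + 0.9·0.2343 + 0.45·0.6443; P(aggressive) ≈ 0.0678, P(balanced) ≈ 0.3925, P(conservative) ≈ 0.5397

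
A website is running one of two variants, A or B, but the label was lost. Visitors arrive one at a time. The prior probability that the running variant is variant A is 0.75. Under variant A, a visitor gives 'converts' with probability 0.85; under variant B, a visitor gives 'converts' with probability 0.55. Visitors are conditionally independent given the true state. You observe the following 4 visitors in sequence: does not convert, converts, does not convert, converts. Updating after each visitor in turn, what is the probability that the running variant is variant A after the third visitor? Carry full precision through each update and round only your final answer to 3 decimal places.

0.340

Each posterior becomes the prior for the next update.
After 'does not convert': P(A) = 0.15·0.7500 / (0.15·0.7500 + 0.45·0.2500) ≈ 0.5000
After 'converts': P(A) = 0.85·0.5000 / (0.85·0.5000 + 0.55·0.5000) ≈ 0.6071
After 'does not convert': P(A) = 0.15·0.6071 / (0.15·0.6071 + 0.45·0.3929) ≈ 0.3400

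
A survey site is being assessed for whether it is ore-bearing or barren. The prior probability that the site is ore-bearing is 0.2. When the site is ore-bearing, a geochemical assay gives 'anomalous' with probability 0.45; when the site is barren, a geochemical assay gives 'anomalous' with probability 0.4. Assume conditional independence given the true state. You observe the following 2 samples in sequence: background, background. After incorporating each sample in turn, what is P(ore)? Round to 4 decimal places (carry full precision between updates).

Each posterior becomes the prior for the next update.
After 'background': P(ore) = 0.55·0.2000 / (0.55·0.2000 + 0.6·0.8000) ≈ 0.1864
After 'background': P(ore) = 0.55·0.1864 / (0.55·0.1864 + 0.6·0.8136) ≈ 0.1736

0.1736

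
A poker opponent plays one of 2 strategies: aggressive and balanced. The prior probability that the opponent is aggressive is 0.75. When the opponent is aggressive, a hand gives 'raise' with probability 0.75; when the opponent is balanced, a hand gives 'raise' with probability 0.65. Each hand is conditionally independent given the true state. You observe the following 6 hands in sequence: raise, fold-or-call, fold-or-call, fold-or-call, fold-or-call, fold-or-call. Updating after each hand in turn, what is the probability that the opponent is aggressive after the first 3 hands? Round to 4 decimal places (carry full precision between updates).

After 'raise': P(aggressive) = 0.75·0.7500 / (0.75·0.7500 + 0.65·0.2500) ≈ 0.7759
After 'fold-or-call': P(aggressive) = 0.25·0.7759 / (0.25·0.7759 + 0.35·0.2241) ≈ 0.7120
After 'fold-or-call': P(aggressive) = 0.25·0.7120 / (0.25·0.7120 + 0.35·0.2880) ≈ 0.6385

0.6385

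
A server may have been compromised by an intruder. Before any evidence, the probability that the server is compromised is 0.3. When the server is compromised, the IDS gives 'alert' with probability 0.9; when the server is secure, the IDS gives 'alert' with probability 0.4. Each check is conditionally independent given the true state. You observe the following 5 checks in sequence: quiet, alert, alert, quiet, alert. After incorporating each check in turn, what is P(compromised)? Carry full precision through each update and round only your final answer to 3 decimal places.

After 'quiet': P(compromised) = 0.1·0.3000 / (0.1·0.3000 + 0.6·0.7000) ≈ 0.0667
After 'alert': P(compromised) = 0.9·0.0667 / (0.9·0.0667 + 0.4·0.9333) ≈ 0.1385
After 'alert': P(compromised) = 0.9·0.1385 / (0.9·0.1385 + 0.4·0.8615) ≈ 0.2656
After 'quiet': P(compromised) = 0.1·0.2656 / (0.1·0.2656 + 0.6·0.7344) ≈ 0.0568
After 'alert': P(compromised) = 0.9·0.0568 / (0.9·0.0568 + 0.4·0.9432) ≈ 0.1194

0.119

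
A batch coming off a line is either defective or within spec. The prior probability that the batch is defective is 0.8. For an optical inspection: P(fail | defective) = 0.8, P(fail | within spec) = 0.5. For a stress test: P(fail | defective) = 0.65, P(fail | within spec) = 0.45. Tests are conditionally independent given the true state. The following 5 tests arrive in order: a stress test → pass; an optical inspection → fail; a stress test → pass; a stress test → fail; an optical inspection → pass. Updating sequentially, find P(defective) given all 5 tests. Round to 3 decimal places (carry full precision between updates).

After a stress test='pass': P(defective) = 0.35·0.8000 / (0.35·0.8000 + 0.55·0.2000) ≈ 0.7179
After an optical inspection='fail': P(defective) = 0.8·0.7179 / (0.8·0.7179 + 0.5·0.2821) ≈ 0.8029
After a stress test='pass': P(defective) = 0.35·0.8029 / (0.35·0.8029 + 0.55·0.1971) ≈ 0.7216
After a stress test='fail': P(defective) = 0.65·0.7216 / (0.65·0.7216 + 0.45·0.2784) ≈ 0.7892
After an optical inspection='pass': P(defective) = 0.2·0.7892 / (0.2·0.7892 + 0.5·0.2108) ≈ 0.5996

0.600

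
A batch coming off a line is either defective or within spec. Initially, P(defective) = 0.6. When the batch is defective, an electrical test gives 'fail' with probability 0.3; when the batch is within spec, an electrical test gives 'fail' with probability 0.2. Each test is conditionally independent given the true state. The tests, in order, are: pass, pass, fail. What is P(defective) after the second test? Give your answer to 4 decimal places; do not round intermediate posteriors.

After 'pass': P(defective) = 0.7·0.6000 / (0.7·0.6000 + 0.8·0.4000) ≈ 0.5676
After 'pass': P(defective) = 0.7·0.5676 / (0.7·0.5676 + 0.8·0.4324) ≈ 0.5345

0.5345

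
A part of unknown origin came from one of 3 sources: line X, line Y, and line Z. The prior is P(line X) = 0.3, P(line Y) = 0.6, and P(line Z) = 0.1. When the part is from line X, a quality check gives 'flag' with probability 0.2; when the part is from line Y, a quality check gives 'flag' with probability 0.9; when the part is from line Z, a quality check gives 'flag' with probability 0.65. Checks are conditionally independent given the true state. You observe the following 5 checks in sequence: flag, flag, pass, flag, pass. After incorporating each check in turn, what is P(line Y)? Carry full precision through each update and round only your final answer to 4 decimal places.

0.4716

Each posterior becomes the prior for the next update.
After 'flag': normaliser = 0.2·0.3000 + 0.9·0.6000 + 0.65·0.1000; P(line X) ≈ 0.0902, P(line Y) ≈ 0.8120, P(line Z) ≈ 0.0977
After 'flag': normaliser = 0.2·0.0902 + 0.9·0.8120 + 0.65·0.0977; P(line X) ≈ 0.0222, P(line Y) ≈ 0.8996, P(line Z) ≈ 0.0782
After 'pass': normaliser = 0.8·0.0222 + 0.1·0.8996 + 0.35·0.0782; P(line X) ≈ 0.1315, P(line Y) ≈ 0.6659, P(line Z) ≈ 0.2026
After 'flag': normaliser = 0.2·0.1315 + 0.9·0.6659 + 0.65·0.2026; P(line X) ≈ 0.0347, P(line Y) ≈ 0.7914, P(line Z) ≈ 0.1739
After 'pass': normaliser = 0.8·0.0347 + 0.1·0.7914 + 0.35·0.1739; P(line X) ≈ 0.1656, P(line Y) ≈ 0.4716, P(line Z) ≈ 0.3627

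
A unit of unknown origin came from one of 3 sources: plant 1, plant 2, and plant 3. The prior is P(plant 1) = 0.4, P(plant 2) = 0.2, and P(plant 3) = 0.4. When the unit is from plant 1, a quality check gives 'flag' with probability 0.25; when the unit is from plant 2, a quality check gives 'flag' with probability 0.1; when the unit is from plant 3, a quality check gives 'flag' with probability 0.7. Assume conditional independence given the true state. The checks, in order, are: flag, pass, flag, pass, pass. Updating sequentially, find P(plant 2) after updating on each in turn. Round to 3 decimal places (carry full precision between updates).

0.084

After 'flag': normaliser = 0.25·0.4000 + 0.1·0.2000 + 0.7·0.4000; P(plant 1) ≈ 0.2500, P(plant 2) ≈ 0.0500, P(plant 3) ≈ 0.7000
After 'pass': normaliser = 0.75·0.2500 + 0.9·0.0500 + 0.3·0.7000; P(plant 1) ≈ 0.4237, P(plant 2) ≈ 0.1017, P(plant 3) ≈ 0.4746
After 'flag': normaliser = 0.25·0.4237 + 0.1·0.1017 + 0.7·0.4746; P(plant 1) ≈ 0.2363, P(plant 2) ≈ 0.0227, P(plant 3) ≈ 0.7410
After 'pass': normaliser = 0.75·0.2363 + 0.9·0.0227 + 0.3·0.7410; P(plant 1) ≈ 0.4220, P(plant 2) ≈ 0.0486, P(plant 3) ≈ 0.5294
After 'pass': normaliser = 0.75·0.4220 + 0.9·0.0486 + 0.3·0.5294; P(plant 1) ≈ 0.6098, P(plant 2) ≈ 0.0843, P(plant 3) ≈ 0.3060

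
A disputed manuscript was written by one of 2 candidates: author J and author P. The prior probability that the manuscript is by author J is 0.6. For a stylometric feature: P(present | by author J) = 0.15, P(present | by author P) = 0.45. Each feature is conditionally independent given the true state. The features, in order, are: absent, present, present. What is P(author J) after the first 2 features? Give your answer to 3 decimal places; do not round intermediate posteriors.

0.436

After 'absent': P(author J) = 0.85·0.6000 / (0.85·0.6000 + 0.55·0.4000) ≈ 0.6986
After 'present': P(author J) = 0.15·0.6986 / (0.15·0.6986 + 0.45·0.3014) ≈ 0.4359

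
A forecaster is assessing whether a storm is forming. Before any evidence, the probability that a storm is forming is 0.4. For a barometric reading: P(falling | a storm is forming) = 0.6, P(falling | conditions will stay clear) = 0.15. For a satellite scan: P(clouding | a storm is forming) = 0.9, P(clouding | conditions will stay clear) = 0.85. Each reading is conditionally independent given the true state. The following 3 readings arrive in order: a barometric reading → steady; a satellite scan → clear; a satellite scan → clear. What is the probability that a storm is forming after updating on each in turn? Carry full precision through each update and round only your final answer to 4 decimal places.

Apply Bayes' rule sequentially, carrying P(storm) forward.
After a barometric reading='steady': P(storm) = 0.4·0.4000 / (0.4·0.4000 + 0.85·0.6000) ≈ 0.2388
After a satellite scan='clear': P(storm) = 0.1·0.2388 / (0.1·0.2388 + 0.15·0.7612) ≈ 0.1730
After a satellite scan='clear': P(storm) = 0.1·0.1730 / (0.1·0.1730 + 0.15·0.8270) ≈ 0.1224

0.1224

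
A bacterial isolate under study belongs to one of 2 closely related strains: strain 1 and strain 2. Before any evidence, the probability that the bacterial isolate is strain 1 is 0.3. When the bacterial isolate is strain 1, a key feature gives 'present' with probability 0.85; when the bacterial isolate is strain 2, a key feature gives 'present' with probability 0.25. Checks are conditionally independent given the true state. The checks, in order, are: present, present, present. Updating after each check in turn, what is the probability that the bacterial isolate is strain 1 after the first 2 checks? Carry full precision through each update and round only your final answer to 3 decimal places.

After 'present': P(strain 1) = 0.85·0.3000 / (0.85·0.3000 + 0.25·0.7000) ≈ 0.5930
After 'present': P(strain 1) = 0.85·0.5930 / (0.85·0.5930 + 0.25·0.4070) ≈ 0.8321

0.832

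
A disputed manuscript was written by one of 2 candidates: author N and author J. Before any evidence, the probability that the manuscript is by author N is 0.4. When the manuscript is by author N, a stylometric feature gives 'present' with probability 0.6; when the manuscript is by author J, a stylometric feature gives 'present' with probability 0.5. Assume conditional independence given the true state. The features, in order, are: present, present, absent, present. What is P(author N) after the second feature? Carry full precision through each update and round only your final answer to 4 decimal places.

0.4898

After 'present': P(author N) = 0.6·0.4000 / (0.6·0.4000 + 0.5·0.6000) ≈ 0.4444
After 'present': P(author N) = 0.6·0.4444 / (0.6·0.4444 + 0.5·0.5556) ≈ 0.4898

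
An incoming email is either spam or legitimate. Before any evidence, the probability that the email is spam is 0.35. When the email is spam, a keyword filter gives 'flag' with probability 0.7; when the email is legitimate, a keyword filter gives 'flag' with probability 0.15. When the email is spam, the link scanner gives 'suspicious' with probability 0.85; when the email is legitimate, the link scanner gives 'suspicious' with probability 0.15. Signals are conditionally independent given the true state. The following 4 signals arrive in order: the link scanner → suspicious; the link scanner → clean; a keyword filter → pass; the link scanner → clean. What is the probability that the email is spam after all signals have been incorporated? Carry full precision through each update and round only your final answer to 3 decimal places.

0.032

After the link scanner='suspicious': P(spam) = 0.85·0.3500 / (0.85·0.3500 + 0.15·0.6500) ≈ 0.7532
After the link scanner='clean': P(spam) = 0.15·0.7532 / (0.15·0.7532 + 0.85·0.2468) ≈ 0.3500
After a keyword filter='pass': P(spam) = 0.3·0.3500 / (0.3·0.3500 + 0.85·0.6500) ≈ 0.1597
After the link scanner='clean': P(spam) = 0.15·0.1597 / (0.15·0.1597 + 0.85·0.8403) ≈ 0.0324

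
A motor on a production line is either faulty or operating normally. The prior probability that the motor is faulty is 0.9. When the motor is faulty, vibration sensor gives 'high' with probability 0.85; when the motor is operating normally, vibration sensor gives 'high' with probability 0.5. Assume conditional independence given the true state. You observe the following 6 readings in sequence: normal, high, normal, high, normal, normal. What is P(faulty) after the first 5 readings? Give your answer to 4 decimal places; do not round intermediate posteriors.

0.4125

After 'normal': P(faulty) = 0.15·0.9000 / (0.15·0.9000 + 0.5·0.1000) ≈ 0.7297
After 'high': P(faulty) = 0.85·0.7297 / (0.85·0.7297 + 0.5·0.2703) ≈ 0.8211
After 'normal': P(faulty) = 0.15·0.8211 / (0.15·0.8211 + 0.5·0.1789) ≈ 0.5793
After 'high': P(faulty) = 0.85·0.5793 / (0.85·0.5793 + 0.5·0.4207) ≈ 0.7007
After 'normal': P(faulty) = 0.15·0.7007 / (0.15·0.7007 + 0.5·0.2993) ≈ 0.4125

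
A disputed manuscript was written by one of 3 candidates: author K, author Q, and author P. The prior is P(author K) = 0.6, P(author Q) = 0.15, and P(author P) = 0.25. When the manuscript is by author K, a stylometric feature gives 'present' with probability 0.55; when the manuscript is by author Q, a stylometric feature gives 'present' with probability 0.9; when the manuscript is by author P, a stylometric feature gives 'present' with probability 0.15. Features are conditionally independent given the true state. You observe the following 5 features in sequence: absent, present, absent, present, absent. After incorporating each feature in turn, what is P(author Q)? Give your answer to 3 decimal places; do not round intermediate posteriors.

0.006

After 'absent': normaliser = 0.45·0.6000 + 0.1·0.1500 + 0.85·0.2500; P(author K) ≈ 0.5427, P(author Q) ≈ 0.0302, P(author P) ≈ 0.4271
After 'present': normaliser = 0.55·0.5427 + 0.9·0.0302 + 0.15·0.4271; P(author K) ≈ 0.7660, P(author Q) ≈ 0.0696, P(author P) ≈ 0.1644
After 'absent': normaliser = 0.45·0.7660 + 0.1·0.0696 + 0.85·0.1644; P(author K) ≈ 0.7014, P(author Q) ≈ 0.0142, P(author P) ≈ 0.2844
After 'present': normaliser = 0.55·0.7014 + 0.9·0.0142 + 0.15·0.2844; P(author K) ≈ 0.8744, P(author Q) ≈ 0.0289, P(author P) ≈ 0.0967
After 'absent': normaliser = 0.45·0.8744 + 0.1·0.0289 + 0.85·0.0967; P(author K) ≈ 0.8222, P(author Q) ≈ 0.0060, P(author P) ≈ 0.1717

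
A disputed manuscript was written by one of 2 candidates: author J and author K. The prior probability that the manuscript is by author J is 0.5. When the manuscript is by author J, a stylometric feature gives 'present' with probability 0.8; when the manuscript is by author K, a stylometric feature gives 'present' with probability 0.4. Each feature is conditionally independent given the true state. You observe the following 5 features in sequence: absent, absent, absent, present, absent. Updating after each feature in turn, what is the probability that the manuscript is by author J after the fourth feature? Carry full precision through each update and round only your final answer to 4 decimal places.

0.0690

After 'absent': P(author J) = 0.2·0.5000 / (0.2·0.5000 + 0.6·0.5000) ≈ 0.2500
After 'absent': P(author J) = 0.2·0.2500 / (0.2·0.2500 + 0.6·0.7500) ≈ 0.1000
After 'absent': P(author J) = 0.2·0.1000 / (0.2·0.1000 + 0.6·0.9000) ≈ 0.0357
After 'present': P(author J) = 0.8·0.0357 / (0.8·0.0357 + 0.4·0.9643) ≈ 0.0690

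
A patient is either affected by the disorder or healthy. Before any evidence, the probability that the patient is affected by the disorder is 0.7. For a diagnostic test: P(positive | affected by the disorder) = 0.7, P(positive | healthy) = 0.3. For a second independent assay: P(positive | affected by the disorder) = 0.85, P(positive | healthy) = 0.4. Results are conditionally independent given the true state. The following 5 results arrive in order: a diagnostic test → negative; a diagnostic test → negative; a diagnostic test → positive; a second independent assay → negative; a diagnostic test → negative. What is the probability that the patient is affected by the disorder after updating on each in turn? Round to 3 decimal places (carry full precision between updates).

After a diagnostic test='negative': P(affected) = 0.3·0.7000 / (0.3·0.7000 + 0.7·0.3000) ≈ 0.5000
After a diagnostic test='negative': P(affected) = 0.3·0.5000 / (0.3·0.5000 + 0.7·0.5000) ≈ 0.3000
After a diagnostic test='positive': P(affected) = 0.7·0.3000 / (0.7·0.3000 + 0.3·0.7000) ≈ 0.5000
After a second independent assay='negative': P(affected) = 0.15·0.5000 / (0.15·0.5000 + 0.6·0.5000) ≈ 0.2000
After a diagnostic test='negative': P(affected) = 0.3·0.2000 / (0.3·0.2000 + 0.7·0.8000) ≈ 0.0968

0.097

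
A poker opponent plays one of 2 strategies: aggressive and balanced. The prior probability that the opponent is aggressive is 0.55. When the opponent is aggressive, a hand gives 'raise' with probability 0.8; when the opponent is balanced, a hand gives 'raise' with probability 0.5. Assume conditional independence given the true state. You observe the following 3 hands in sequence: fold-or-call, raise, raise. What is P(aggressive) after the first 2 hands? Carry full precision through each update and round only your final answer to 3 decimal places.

After 'fold-or-call': P(aggressive) = 0.2·0.5500 / (0.2·0.5500 + 0.5·0.4500) ≈ 0.3284
After 'raise': P(aggressive) = 0.8·0.3284 / (0.8·0.3284 + 0.5·0.6716) ≈ 0.4389

0.439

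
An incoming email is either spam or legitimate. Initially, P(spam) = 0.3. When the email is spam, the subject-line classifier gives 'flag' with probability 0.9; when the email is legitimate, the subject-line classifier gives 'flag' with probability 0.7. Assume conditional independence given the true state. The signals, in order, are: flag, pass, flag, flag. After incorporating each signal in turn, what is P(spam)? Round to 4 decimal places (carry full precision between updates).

0.2329

After 'flag': P(spam) = 0.9·0.3000 / (0.9·0.3000 + 0.7·0.7000) ≈ 0.3553
After 'pass': P(spam) = 0.1·0.3553 / (0.1·0.3553 + 0.3·0.6447) ≈ 0.1552
After 'flag': P(spam) = 0.9·0.1552 / (0.9·0.1552 + 0.7·0.8448) ≈ 0.1910
After 'flag': P(spam) = 0.9·0.1910 / (0.9·0.1910 + 0.7·0.8090) ≈ 0.2329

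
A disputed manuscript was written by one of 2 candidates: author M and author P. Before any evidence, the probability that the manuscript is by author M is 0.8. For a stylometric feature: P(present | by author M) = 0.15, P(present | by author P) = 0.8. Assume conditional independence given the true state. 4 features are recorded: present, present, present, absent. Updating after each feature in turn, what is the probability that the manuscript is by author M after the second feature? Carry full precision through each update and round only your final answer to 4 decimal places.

0.1233

After 'present': P(author M) = 0.15·0.8000 / (0.15·0.8000 + 0.8·0.2000) ≈ 0.4286
After 'present': P(author M) = 0.15·0.4286 / (0.15·0.4286 + 0.8·0.5714) ≈ 0.1233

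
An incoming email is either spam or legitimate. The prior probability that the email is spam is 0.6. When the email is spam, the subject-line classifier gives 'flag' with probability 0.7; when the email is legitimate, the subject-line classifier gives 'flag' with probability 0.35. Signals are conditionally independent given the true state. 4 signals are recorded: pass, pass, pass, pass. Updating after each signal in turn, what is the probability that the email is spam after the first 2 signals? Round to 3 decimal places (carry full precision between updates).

After 'pass': P(spam) = 0.3·0.6000 / (0.3·0.6000 + 0.65·0.4000) ≈ 0.4091
After 'pass': P(spam) = 0.3·0.4091 / (0.3·0.4091 + 0.65·0.5909) ≈ 0.2422

0.242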